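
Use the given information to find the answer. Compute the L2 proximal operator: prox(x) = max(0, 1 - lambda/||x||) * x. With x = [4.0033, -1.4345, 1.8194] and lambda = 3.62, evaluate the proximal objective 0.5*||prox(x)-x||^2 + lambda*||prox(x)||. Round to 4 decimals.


Step 1: Compute ||x||.
||x|| = 4.6254
Step 2: Compute scaling factor.
scale = max(0, 1 - 3.62/4.6254) = 0.2174
Step 3: prox(x) = [0.8702, -0.3118, 0.3955]
||prox(x)|| = 1.0054
Step 4: Proximal objective.
0.5*||prox-x||^2 = 6.5522
lambda*||prox|| = 3.6395
Total = 10.1918


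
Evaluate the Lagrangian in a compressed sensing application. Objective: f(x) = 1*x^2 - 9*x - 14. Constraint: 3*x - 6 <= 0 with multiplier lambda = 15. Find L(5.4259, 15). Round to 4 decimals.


Step 1: Evaluate f(x).
f(5.4259) = 1*5.4259^2 - 9*5.4259 - 14 = -33.3927
Step 2: Evaluate g(x).
g(5.4259) = 3*5.4259 - 6 = 10.2777
Step 3: Compute Lagrangian.
L = -33.3927 + 15*10.2777 = 120.7728


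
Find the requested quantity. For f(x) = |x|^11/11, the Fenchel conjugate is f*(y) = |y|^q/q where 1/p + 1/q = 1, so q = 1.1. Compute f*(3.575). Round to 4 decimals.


The conjugate exponent q satisfies 1/p + 1/q = 1.
p = 11, so q = 11/(11 - 1) = 1.1
|y|^q = 3.575^1.1 = 4.0607
f*(3.575) = 4.0607 / 1.1 = 3.6916


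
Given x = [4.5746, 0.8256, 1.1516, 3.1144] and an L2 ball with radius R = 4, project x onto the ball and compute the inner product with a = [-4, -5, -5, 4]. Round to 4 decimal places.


Step 1: Compute ||x|| (intermediates to 6 decimals).
||x|| = sqrt(4.5746^2 + 0.8256^2 + 1.1516^2 + 3.1144^2) = 5.71264
Step 2: Project.
Since ||x|| > R, scale = R/||x|| = 4/5.71264 = 0.700202, proj(x) = scale * x
proj(x) = [3.203144, 0.578087, 0.806353, 2.180709]
Step 3: Dot product.
a^T * proj(x) = -4*3.203144 - 5*0.578087 - 5*0.806353 + 4*2.180709 = -11.0119


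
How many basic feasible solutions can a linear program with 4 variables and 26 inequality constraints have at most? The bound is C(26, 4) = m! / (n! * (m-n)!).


Each vertex corresponds to some choice of n active constraints out of m, so the number of vertices is at most C(m, n) = m! / (n!(m-n)!).
m = 26, n = 4
Numerator: 26 * 25 * 24 * 23
Denominator: 4! = 24
C(26, 4) = 14950


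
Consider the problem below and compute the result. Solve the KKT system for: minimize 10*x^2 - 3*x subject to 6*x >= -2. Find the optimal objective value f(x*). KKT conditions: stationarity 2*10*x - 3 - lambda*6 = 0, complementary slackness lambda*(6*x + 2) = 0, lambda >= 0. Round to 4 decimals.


Step 1: Try lambda = 0 (constraint inactive).
Stationarity: 2*10*x - 3 = 0
x* = 3/(2*10) = 0.15
Check constraint: 6*0.15 = 0.9 >= -2 -- satisfied.
Step 2: Compute optimal value.
f(x*) = 10*0.15^2 - 3*0.15 = -0.225


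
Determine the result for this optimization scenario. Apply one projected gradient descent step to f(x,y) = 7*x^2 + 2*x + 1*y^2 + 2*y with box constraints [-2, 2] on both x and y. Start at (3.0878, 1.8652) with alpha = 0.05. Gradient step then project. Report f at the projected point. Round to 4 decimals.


Step 1: Compute gradient at (3.0878, 1.8652).
grad_x = 2*7*3.0878 + 2 = 45.2292
grad_y = 2*1*1.8652 + 2 = 5.7304
Step 2: Gradient step.
x_raw = 3.0878 - 0.05*45.2292 = 0.8263
y_raw = 1.8652 - 0.05*5.7304 = 1.5787
Step 3: Project onto [-2, 2].
x_proj = clip(0.8263) = 0.8263
y_proj = clip(1.5787) = 1.5787
Step 4: Evaluate f.
f(0.8263, 1.5787) = 12.0821


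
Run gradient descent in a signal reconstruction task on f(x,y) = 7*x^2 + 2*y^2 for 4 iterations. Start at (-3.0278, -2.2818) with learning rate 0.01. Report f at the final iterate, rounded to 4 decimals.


Gradient descent on f(x,y) = 7*x^2 + 2*y^2.
Starting point: (-3.0278, -2.2818), alpha = 0.01
Step 1: grad_x = 2*7*-3.0278 = -42.3892, grad_y = 2*2*-2.2818 = -9.1272
  x_1 = -3.0278 - 0.01*-42.3892 = -2.6039
  y_1 = -2.2818 - 0.01*-9.1272 = -2.1905
Step 2: grad_x = 2*7*-2.6039 = -36.4547, grad_y = 2*2*-2.1905 = -8.7621
  x_2 = -2.6039 - 0.01*-36.4547 = -2.2394
  y_2 = -2.1905 - 0.01*-8.7621 = -2.1029
Step 3: grad_x = 2*7*-2.2394 = -31.3511, grad_y = 2*2*-2.1029 = -8.4116
  x_3 = -2.2394 - 0.01*-31.3511 = -1.9259
  y_3 = -2.1029 - 0.01*-8.4116 = -2.0188
Step 4: grad_x = 2*7*-1.9259 = -26.9619, grad_y = 2*2*-2.0188 = -8.0752
  x_4 = -1.9259 - 0.01*-26.9619 = -1.6562
  y_4 = -2.0188 - 0.01*-8.0752 = -1.938
f(-1.6562, -1.938) = 7*(-1.6562)^2 + 2*(-1.938)^2 = 26.7137


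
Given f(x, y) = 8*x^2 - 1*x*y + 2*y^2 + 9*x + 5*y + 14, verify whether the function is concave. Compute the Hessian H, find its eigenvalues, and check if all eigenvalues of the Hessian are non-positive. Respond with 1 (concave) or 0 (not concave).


The Hessian of f(x,y) = 8*x^2 - 1*x*y + 2*y^2 + 9*x + 5*y + 14 is:
H = [[16, -1], [-1, 4]]
Trace = 16 + 4 = 20
Determinant = 16*4 - (-1)^2 = 63
Discriminant = (20)^2 - 4*63 = 148.0
Eigenvalues: lambda_1 = 3.9172, lambda_2 = 16.0828
The function is not concave.

0


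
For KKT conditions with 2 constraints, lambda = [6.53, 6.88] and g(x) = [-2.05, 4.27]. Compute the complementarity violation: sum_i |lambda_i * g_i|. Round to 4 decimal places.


KKT complementary slackness check:
lambda_1 * g_1 = 6.53 * -2.05 = -13.3865
lambda_2 * g_2 = 6.88 * 4.27 = 29.3776
Total violation = 13.3865 + 29.3776 = 42.7641


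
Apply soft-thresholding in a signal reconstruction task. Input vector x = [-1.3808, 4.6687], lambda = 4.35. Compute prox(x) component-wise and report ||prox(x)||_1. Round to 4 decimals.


Soft-thresholding with lambda = 4.35:
prox(-1.3808) = sign(-1.3808)*max(|-1.3808| - 4.35, 0) = 0.0
prox(4.6687) = sign(4.6687)*max(|4.6687| - 4.35, 0) = 0.3187
prox(x) = [0.0, 0.3187]
||prox(x)||_1 = 0.0 + 0.3187 = 0.3187


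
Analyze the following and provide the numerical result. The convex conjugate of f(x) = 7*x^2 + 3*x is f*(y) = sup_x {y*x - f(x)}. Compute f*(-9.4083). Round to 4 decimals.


f*(y) = sup_x {y*x - a*x^2 - b*x} = sup_x {(y-b)*x - a*x^2}
FOC: (y - b) - 2a*x = 0 => x* = (y - b)/(2a)
x* = (-9.4083 - 3)/(2*7) = -0.8863
f*(-9.4083) = (y-b)^2/(4a) = (-9.4083 - 3)^2/(4*7)
= 153.9659/28 = 5.4988


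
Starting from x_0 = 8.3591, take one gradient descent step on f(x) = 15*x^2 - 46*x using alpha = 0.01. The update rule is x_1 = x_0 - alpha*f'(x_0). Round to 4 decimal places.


We compute the gradient at x_0 and apply the update.
f'(x) = 30*x - 46
f'(8.3591) = 30*8.3591 - 46 = 204.773
x_1 = 8.3591 - 0.01*204.773 = 6.3114


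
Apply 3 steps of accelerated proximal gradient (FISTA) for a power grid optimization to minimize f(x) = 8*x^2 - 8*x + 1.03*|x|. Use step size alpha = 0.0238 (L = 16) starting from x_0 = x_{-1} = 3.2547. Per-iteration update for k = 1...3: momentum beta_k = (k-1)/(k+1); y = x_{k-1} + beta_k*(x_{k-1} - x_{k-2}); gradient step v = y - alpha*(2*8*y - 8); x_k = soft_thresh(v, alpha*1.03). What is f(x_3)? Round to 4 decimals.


FISTA on f(x) = 8*x^2 - 8*x + 1.03*|x|
L = 16, alpha = 0.0238
Iteration 1: beta = 0.0, y = 3.2547 + 0.0*(3.2547 - 3.2547) = 3.2547
  grad(y) = 44.0752, v = y - alpha*grad = 2.2057
  prox(v) = soft_thresh(2.2057, 0.0245) = 2.1812
Iteration 2: beta = 0.3333, y = 2.1812 + 0.3333*(2.1812 - 3.2547) = 1.8234
  grad(y) = 21.1738, v = y - alpha*grad = 1.3194
  prox(v) = soft_thresh(1.3194, 0.0245) = 1.2949
Iteration 3: beta = 0.5, y = 1.2949 + 0.5*(1.2949 - 2.1812) = 0.8518
  grad(y) = 5.6283, v = y - alpha*grad = 0.7178
  prox(v) = soft_thresh(0.7178, 0.0245) = 0.6933
f(x_3) = 8*0.6933^2 - 8*0.6933 + 1.03*|0.6933| = -0.987


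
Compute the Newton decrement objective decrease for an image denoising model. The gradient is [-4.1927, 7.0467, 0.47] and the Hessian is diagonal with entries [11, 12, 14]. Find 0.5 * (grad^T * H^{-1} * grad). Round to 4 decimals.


Step 1: H is diagonal, so H^(-1) * g = [-0.3812, 0.5872, 0.0336].
Step 2: g^T H^(-1) g = sum_i g_i^2 / H_ii
  = (-4.1927)^2/11 + (7.0467)^2/12 + (0.47)^2/14
  = 1.5981 + 4.138 + 0.0158 = 5.7518
Step 3: Objective decrease = 0.5 * g^T H^(-1) g = 2.8759


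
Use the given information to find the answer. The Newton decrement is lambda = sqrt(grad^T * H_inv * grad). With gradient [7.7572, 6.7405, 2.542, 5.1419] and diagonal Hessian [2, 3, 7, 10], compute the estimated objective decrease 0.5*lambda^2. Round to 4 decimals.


Step 1: H is diagonal, so H^(-1) * g = [3.8786, 2.2468, 0.3631, 0.5142].
Step 2: g^T H^(-1) g = sum_i g_i^2 / H_ii
  = (7.7572)^2/2 + (6.7405)^2/3 + (2.542)^2/7 + (5.1419)^2/10
  = 30.0871 + 15.1448 + 0.9231 + 2.6439 = 48.7989
Step 3: Objective decrease = 0.5 * g^T H^(-1) g = 24.3994


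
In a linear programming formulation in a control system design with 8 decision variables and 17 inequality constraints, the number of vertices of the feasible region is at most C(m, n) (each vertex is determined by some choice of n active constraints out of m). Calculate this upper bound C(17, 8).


Each vertex corresponds to some choice of n active constraints out of m, so the number of vertices is at most C(m, n) = m! / (n!(m-n)!).
m = 17, n = 8
Numerator: 17 * 16 * 15 * 14 * 13 * 12 * 11 * 10
Denominator: 8! = 40320
C(17, 8) = 24310


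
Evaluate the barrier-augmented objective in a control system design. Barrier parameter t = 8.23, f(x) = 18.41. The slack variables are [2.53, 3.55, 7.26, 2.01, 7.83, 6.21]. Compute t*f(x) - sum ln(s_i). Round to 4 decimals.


Step 1: Compute log-barrier.
ln values: [0.9282, 1.2669, 1.9824, 0.6981, 2.058, 1.8262]
phi = -(0.9282 + 1.2669 + 1.9824 + 0.6981 + 2.058 + 1.8262) = -8.7598
Step 2: Compute augmented objective.
t*f(x) = 8.23*18.41 = 151.5143
Total = 151.5143 - 8.7598 = 142.7545


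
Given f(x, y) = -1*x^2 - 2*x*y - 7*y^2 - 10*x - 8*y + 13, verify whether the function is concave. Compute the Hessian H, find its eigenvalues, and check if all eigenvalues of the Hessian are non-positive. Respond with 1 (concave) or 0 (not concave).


The Hessian of f(x,y) = -1*x^2 - 2*x*y - 7*y^2 - 10*x - 8*y + 13 is:
H = [[-2, -2], [-2, -14]]
Trace = -2 - 14 = -16
Determinant = -2*-14 - (-2)^2 = 24
Discriminant = (-16)^2 - 4*24 = 160.0
Eigenvalues: lambda_1 = -14.3246, lambda_2 = -1.6754
The function is concave.

1


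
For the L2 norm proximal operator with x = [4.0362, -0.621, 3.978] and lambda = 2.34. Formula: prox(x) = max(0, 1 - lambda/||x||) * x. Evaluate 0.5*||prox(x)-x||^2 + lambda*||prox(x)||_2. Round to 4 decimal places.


Step 1: Compute ||x||.
||x|| = 5.701
Step 2: Compute scaling factor.
scale = max(0, 1 - 2.34/5.701) = 0.5895
Step 3: prox(x) = [2.3795, -0.3661, 2.3452]
||prox(x)|| = 3.361
Step 4: Proximal objective.
0.5*||prox-x||^2 = 2.7378
lambda*||prox|| = 7.8647
Total = 10.6025


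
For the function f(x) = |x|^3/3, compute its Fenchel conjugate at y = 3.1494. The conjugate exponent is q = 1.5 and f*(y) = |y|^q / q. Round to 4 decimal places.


The conjugate exponent q satisfies 1/p + 1/q = 1.
p = 3, so q = 3/(3 - 1) = 1.5
|y|^q = 3.1494^1.5 = 5.5891
f*(3.1494) = 5.5891 / 1.5 = 3.7261


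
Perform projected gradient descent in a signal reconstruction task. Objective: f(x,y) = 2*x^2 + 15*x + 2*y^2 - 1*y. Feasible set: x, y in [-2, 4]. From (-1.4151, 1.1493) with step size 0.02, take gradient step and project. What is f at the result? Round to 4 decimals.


Step 1: Compute gradient at (-1.4151, 1.1493).
grad_x = 2*2*-1.4151 + 15 = 9.3396
grad_y = 2*2*1.1493 - 1 = 3.5972
Step 2: Gradient step.
x_raw = -1.4151 - 0.02*9.3396 = -1.6019
y_raw = 1.1493 - 0.02*3.5972 = 1.0774
Step 3: Project onto [-2, 4].
x_proj = clip(-1.6019) = -1.6019
y_proj = clip(1.0774) = 1.0774
Step 4: Evaluate f.
f(-1.6019, 1.0774) = -17.6522


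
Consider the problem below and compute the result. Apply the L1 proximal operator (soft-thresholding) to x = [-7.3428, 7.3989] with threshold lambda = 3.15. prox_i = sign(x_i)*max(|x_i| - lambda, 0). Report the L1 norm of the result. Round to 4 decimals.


Soft-thresholding with lambda = 3.15:
prox(-7.3428) = sign(-7.3428)*max(|-7.3428| - 3.15, 0) = -4.1928
prox(7.3989) = sign(7.3989)*max(|7.3989| - 3.15, 0) = 4.2489
prox(x) = [-4.1928, 4.2489]
||prox(x)||_1 = 4.1928 + 4.2489 = 8.4417


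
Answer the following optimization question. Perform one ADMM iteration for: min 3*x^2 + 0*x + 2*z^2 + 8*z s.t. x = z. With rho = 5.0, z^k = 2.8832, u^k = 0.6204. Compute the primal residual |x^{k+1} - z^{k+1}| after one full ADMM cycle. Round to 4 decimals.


ADMM iteration with rho = 5.0, z^k = 2.8832, u^k = 0.6204
Step 1: x-update.
Minimize 3*x^2 + 0*x + (5.0/2)*(x - 2.8832 + 0.6204)^2
FOC: (2*3 + 5.0)*x = 0 + 5.0*(2.8832 - 0.6204)
x^{k+1} = 1.0285
Step 2: z-update.
Minimize 2*z^2 + 8*z + (5.0/2)*(1.0285 - z + 0.6204)^2
FOC: (2*2 + 5.0)*z = -8 + 5.0*(1.0285 + 0.6204)
z^{k+1} = 0.0272
Step 3: u-update.
u^{k+1} = 0.6204 + 1.0285 - 0.0272 = 1.6218
Step 4: Primal residual = |1.0285 - 0.0272| = 1.0014


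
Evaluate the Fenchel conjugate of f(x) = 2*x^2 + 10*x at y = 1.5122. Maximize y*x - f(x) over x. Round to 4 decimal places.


f*(y) = sup_x {y*x - a*x^2 - b*x} = sup_x {(y-b)*x - a*x^2}
FOC: (y - b) - 2a*x = 0 => x* = (y - b)/(2a)
x* = (1.5122 - 10)/(2*2) = -2.122
f*(1.5122) = (y-b)^2/(4a) = (1.5122 - 10)^2/(4*2)
= 72.0427/8 = 9.0053


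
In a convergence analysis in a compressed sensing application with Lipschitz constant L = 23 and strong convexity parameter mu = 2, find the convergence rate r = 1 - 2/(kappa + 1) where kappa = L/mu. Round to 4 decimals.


Step 1: Compute the condition number.
kappa = L/mu = 23/2 = 11.5
Step 2: Compute the convergence rate.
r = 1 - 2/(kappa + 1) = 1 - 2*mu/(L + mu) = (L - mu)/(L + mu) = 21/25 = 0.84


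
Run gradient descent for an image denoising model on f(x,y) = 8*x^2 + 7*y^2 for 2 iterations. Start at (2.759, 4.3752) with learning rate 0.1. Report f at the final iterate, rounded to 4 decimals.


Gradient descent on f(x,y) = 8*x^2 + 7*y^2.
Starting point: (2.759, 4.3752), alpha = 0.1
Step 1: grad_x = 2*8*2.759 = 44.144, grad_y = 2*7*4.3752 = 61.2528
  x_1 = 2.759 - 0.1*44.144 = -1.6554
  y_1 = 4.3752 - 0.1*61.2528 = -1.7501
Step 2: grad_x = 2*8*-1.6554 = -26.4864, grad_y = 2*7*-1.7501 = -24.5011
  x_2 = -1.6554 - 0.1*-26.4864 = 0.9932
  y_2 = -1.7501 - 0.1*-24.5011 = 0.7
f(0.9932, 0.7) = 8*0.9932^2 + 7*0.7^2 = 11.3225


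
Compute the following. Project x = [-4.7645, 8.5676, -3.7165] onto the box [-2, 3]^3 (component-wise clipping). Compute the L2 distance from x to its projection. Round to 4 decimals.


Project each component onto [-2, 3].
clip(-4.7645) = -2.0, clip(8.5676) = 3.0, clip(-3.7165) = -2.0
Projection = [-2.0, 3.0, -2.0]
Squared diffs: [7.6425, 30.9982, 2.9464]
Distance = sqrt(41.5871) = 6.4488


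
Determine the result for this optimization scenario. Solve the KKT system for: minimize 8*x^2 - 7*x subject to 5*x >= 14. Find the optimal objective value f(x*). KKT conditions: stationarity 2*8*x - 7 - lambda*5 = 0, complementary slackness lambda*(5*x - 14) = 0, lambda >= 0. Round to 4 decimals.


Step 1: Try lambda = 0 (constraint inactive).
x_unc = 7/(2*8) = 0.4375
Check: 5*0.4375 = 2.1875 < 14 -- violated!
Step 2: Constraint must be active: 5*x = 14
x* = 14/5 = 2.8
lambda = (2*8*2.8 - 7)/5 = 7.56
Step 3: Compute optimal value.
f(x*) = 8*2.8^2 - 7*2.8 = 43.12


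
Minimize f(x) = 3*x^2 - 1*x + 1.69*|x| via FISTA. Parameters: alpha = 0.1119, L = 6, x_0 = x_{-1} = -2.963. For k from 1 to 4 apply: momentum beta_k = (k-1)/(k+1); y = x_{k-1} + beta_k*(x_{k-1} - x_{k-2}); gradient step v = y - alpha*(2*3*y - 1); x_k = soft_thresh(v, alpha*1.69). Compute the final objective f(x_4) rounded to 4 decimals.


FISTA on f(x) = 3*x^2 - 1*x + 1.69*|x|
L = 6, alpha = 0.1119
Iteration 1: beta = 0.0, y = -2.963 + 0.0*(-2.963 + 2.963) = -2.963
  grad(y) = -18.778, v = y - alpha*grad = -0.8617
  prox(v) = soft_thresh(-0.8617, 0.1891) = -0.6726
Iteration 2: beta = 0.3333, y = -0.6726 + 0.3333*(-0.6726 + 2.963) = 0.0908
  grad(y) = -0.455, v = y - alpha*grad = 0.1417
  prox(v) = soft_thresh(0.1417, 0.1891) = 0.0
Iteration 3: beta = 0.5, y = 0.0 + 0.5*(0.0 + 0.6726) = 0.3363
  grad(y) = 1.0179, v = y - alpha*grad = 0.2224
  prox(v) = soft_thresh(0.2224, 0.1891) = 0.0333
Iteration 4: beta = 0.6, y = 0.0333 + 0.6*(0.0333 - 0.0) = 0.0533
  grad(y) = -0.6803, v = y - alpha*grad = 0.1294
  prox(v) = soft_thresh(0.1294, 0.1891) = 0.0
f(x_4) = 3*0.0^2 - 1*0.0 + 1.69*|0.0| = 0.0


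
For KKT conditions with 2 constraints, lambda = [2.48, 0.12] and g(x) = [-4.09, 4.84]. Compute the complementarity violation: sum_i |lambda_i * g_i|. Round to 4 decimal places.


KKT complementary slackness check:
lambda_1 * g_1 = 2.48 * -4.09 = -10.1432
lambda_2 * g_2 = 0.12 * 4.84 = 0.5808
Total violation = 10.1432 + 0.5808 = 10.724


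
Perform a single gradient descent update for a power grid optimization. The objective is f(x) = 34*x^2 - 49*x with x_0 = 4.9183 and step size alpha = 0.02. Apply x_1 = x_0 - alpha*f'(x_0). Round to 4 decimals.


We compute the gradient at x_0 and apply the update.
f'(x) = 68*x - 49
f'(4.9183) = 68*4.9183 - 49 = 285.4444
x_1 = 4.9183 - 0.02*285.4444 = -0.7906


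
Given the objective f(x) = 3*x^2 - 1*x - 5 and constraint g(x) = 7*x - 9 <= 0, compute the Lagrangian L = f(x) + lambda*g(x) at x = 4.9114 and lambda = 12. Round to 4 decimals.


Step 1: Evaluate f(x).
f(4.9114) = 3*4.9114^2 - 1*4.9114 - 5 = 62.4541
Step 2: Evaluate g(x).
g(4.9114) = 7*4.9114 - 9 = 25.3798
Step 3: Compute Lagrangian.
L = 62.4541 + 12*25.3798 = 367.0117


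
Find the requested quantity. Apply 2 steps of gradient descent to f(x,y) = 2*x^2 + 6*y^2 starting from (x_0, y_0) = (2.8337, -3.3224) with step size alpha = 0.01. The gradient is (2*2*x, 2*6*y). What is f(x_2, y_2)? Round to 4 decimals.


Gradient descent on f(x,y) = 2*x^2 + 6*y^2.
Starting point: (2.8337, -3.3224), alpha = 0.01
Step 1: grad_x = 2*2*2.8337 = 11.3348, grad_y = 2*6*-3.3224 = -39.8688
  x_1 = 2.8337 - 0.01*11.3348 = 2.7204
  y_1 = -3.3224 - 0.01*-39.8688 = -2.9237
Step 2: grad_x = 2*2*2.7204 = 10.8814, grad_y = 2*6*-2.9237 = -35.0845
  x_2 = 2.7204 - 0.01*10.8814 = 2.6115
  y_2 = -2.9237 - 0.01*-35.0845 = -2.5729
f(2.6115, -2.5729) = 2*2.6115^2 + 6*(-2.5729)^2 = 53.3581


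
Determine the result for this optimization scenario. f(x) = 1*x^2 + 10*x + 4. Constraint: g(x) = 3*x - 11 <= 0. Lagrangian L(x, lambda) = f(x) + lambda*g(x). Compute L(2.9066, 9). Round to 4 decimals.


Step 1: Evaluate f(x).
f(2.9066) = 1*2.9066^2 + 10*2.9066 + 4 = 41.5143
Step 2: Evaluate g(x).
g(2.9066) = 3*2.9066 - 11 = -2.2802
Step 3: Compute Lagrangian.
L = 41.5143 + 9*-2.2802 = 20.9925


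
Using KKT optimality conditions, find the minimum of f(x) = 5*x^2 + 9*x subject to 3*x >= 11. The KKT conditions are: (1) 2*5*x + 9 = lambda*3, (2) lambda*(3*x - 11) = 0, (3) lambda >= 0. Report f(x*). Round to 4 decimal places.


Step 1: Try lambda = 0 (constraint inactive).
x_unc = -9/(2*5) = -0.9
Check: 3*-0.9 = -2.7 < 11 -- violated!
Step 2: Constraint must be active: 3*x = 11
x* = 11/3 = 3.6667 (rounded; the exact value 11/3 is used below)
lambda = (2*5*(11/3) + 9)/3 = 15.2222
Step 3: Compute optimal value.
f(x*) = 5*(11/3)^2 + 9*(11/3) = 100.2222


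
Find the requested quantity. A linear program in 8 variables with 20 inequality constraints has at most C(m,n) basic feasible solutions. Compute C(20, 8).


Each vertex corresponds to some choice of n active constraints out of m, so the number of vertices is at most C(m, n) = m! / (n!(m-n)!).
m = 20, n = 8
Numerator: 20 * 19 * 18 * 17 * 16 * 15 * 14 * 13
Denominator: 8! = 40320
C(20, 8) = 125970


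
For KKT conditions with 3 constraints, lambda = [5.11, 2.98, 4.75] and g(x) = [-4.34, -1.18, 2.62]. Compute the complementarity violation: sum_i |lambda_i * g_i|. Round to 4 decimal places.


KKT complementary slackness check:
lambda_1 * g_1 = 5.11 * -4.34 = -22.1774
lambda_2 * g_2 = 2.98 * -1.18 = -3.5164
lambda_3 * g_3 = 4.75 * 2.62 = 12.445
Total violation = 22.1774 + 3.5164 + 12.445 = 38.1388


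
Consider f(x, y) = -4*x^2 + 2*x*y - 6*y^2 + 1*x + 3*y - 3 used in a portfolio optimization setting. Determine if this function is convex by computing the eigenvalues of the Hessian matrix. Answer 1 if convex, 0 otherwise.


The Hessian of f(x,y) = -4*x^2 + 2*x*y - 6*y^2 + 1*x + 3*y - 3 is:
H = [[-8, 2], [2, -12]]
Trace = -8 - 12 = -20
Determinant = -8*-12 - (2)^2 = 92
Discriminant = (-20)^2 - 4*92 = 32.0
Eigenvalues: lambda_1 = -12.8284, lambda_2 = -7.1716
The function is not convex.

0


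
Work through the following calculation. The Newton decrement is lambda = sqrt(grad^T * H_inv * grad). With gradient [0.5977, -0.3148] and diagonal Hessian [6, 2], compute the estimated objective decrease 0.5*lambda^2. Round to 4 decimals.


Step 1: H is diagonal, so H^(-1) * g = [0.0996, -0.1574].
Step 2: g^T H^(-1) g = sum_i g_i^2 / H_ii
  = (0.5977)^2/6 + (-0.3148)^2/2
  = 0.0595 + 0.0495 = 0.1091
Step 3: Objective decrease = 0.5 * g^T H^(-1) g = 0.0545


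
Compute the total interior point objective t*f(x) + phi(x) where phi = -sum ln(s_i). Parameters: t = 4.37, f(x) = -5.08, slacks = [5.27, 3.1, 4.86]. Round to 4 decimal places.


Step 1: Compute log-barrier.
ln values: [1.662, 1.1314, 1.581]
phi = -(1.662 + 1.1314 + 1.581) = -4.3745
Step 2: Compute augmented objective.
t*f(x) = 4.37*-5.08 = -22.1996
Total = -22.1996 - 4.3745 = -26.5741


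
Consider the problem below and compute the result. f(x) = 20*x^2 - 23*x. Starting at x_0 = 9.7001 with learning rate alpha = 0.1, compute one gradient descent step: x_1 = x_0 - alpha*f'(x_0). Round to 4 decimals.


We compute the gradient at x_0 and apply the update.
f'(x) = 40*x - 23
f'(9.7001) = 40*9.7001 - 23 = 365.004
x_1 = 9.7001 - 0.1*365.004 = -26.8003


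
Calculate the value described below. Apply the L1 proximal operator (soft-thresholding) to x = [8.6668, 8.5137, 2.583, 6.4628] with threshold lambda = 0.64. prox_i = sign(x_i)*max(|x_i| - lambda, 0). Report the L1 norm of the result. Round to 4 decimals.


Soft-thresholding with lambda = 0.64:
prox(8.6668) = sign(8.6668)*max(|8.6668| - 0.64, 0) = 8.0268
prox(8.5137) = sign(8.5137)*max(|8.5137| - 0.64, 0) = 7.8737
prox(2.583) = sign(2.583)*max(|2.583| - 0.64, 0) = 1.943
prox(6.4628) = sign(6.4628)*max(|6.4628| - 0.64, 0) = 5.8228
prox(x) = [8.0268, 7.8737, 1.943, 5.8228]
||prox(x)||_1 = 8.0268 + 7.8737 + 1.943 + 5.8228 = 23.6663


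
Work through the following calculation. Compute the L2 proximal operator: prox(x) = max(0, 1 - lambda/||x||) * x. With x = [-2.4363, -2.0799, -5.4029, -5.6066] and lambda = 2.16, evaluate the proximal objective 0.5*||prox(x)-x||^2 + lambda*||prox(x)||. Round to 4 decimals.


Step 1: Compute ||x||.
||x|| = 8.4194
Step 2: Compute scaling factor.
scale = max(0, 1 - 2.16/8.4194) = 0.7435
Step 3: prox(x) = [-1.8113, -1.5463, -4.0168, -4.1682]
||prox(x)|| = 6.2594
Step 4: Proximal objective.
0.5*||prox-x||^2 = 2.3328
lambda*||prox|| = 13.5203
Total = 15.8532


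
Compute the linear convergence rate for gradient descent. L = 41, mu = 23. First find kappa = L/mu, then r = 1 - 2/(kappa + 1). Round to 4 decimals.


Step 1: Compute the condition number.
kappa = L/mu = 41/23 = 1.7826
Step 2: Compute the convergence rate.
r = 1 - 2/(kappa + 1) = 1 - 2*mu/(L + mu) = (L - mu)/(L + mu) = 18/64 = 0.2813


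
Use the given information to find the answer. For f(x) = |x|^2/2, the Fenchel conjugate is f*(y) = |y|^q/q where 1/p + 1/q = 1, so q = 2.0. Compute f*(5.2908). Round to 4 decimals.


The conjugate exponent q satisfies 1/p + 1/q = 1.
p = 2, so q = 2/(2 - 1) = 2.0
|y|^q = 5.2908^2.0 = 27.9926
f*(5.2908) = 27.9926 / 2.0 = 13.9963


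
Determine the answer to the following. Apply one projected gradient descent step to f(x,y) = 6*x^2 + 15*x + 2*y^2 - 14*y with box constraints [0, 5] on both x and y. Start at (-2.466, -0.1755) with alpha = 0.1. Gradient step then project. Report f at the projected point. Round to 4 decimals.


Step 1: Compute gradient at (-2.466, -0.1755).
grad_x = 2*6*-2.466 + 15 = -14.592
grad_y = 2*2*-0.1755 - 14 = -14.702
Step 2: Gradient step.
x_raw = -2.466 - 0.1*-14.592 = -1.0068
y_raw = -0.1755 - 0.1*-14.702 = 1.2947
Step 3: Project onto [0, 5].
x_proj = clip(-1.0068) = 0.0
y_proj = clip(1.2947) = 1.2947
Step 4: Evaluate f.
f(0.0, 1.2947) = -14.7733


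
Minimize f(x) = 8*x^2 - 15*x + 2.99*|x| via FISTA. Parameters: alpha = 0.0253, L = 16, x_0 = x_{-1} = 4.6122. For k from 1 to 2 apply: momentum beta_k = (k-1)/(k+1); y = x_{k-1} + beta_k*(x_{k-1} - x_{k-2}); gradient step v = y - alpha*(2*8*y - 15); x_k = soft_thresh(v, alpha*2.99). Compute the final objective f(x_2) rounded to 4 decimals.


FISTA on f(x) = 8*x^2 - 15*x + 2.99*|x|
L = 16, alpha = 0.0253
Iteration 1: beta = 0.0, y = 4.6122 + 0.0*(4.6122 - 4.6122) = 4.6122
  grad(y) = 58.7952, v = y - alpha*grad = 3.1247
  prox(v) = soft_thresh(3.1247, 0.0756) = 3.049
Iteration 2: beta = 0.3333, y = 3.049 + 0.3333*(3.049 - 4.6122) = 2.528
  grad(y) = 25.4477, v = y - alpha*grad = 1.8842
  prox(v) = soft_thresh(1.8842, 0.0756) = 1.8085
f(x_2) = 8*1.8085^2 - 15*1.8085 + 2.99*|1.8085| = 4.4454


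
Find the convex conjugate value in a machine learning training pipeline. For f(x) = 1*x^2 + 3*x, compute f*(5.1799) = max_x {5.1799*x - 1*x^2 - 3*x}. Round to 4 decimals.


f*(y) = sup_x {y*x - a*x^2 - b*x} = sup_x {(y-b)*x - a*x^2}
FOC: (y - b) - 2a*x = 0 => x* = (y - b)/(2a)
x* = (5.1799 - 3)/(2*1) = 1.09
f*(5.1799) = (y-b)^2/(4a) = (5.1799 - 3)^2/(4*1)
= 4.752/4 = 1.188


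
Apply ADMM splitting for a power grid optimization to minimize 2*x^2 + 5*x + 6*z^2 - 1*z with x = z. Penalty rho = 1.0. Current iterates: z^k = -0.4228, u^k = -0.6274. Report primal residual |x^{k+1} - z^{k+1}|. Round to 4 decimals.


ADMM iteration with rho = 1.0, z^k = -0.4228, u^k = -0.6274
Step 1: x-update.
Minimize 2*x^2 + 5*x + (1.0/2)*(x + 0.4228 - 0.6274)^2
FOC: (2*2 + 1.0)*x = -5 + 1.0*(-0.4228 + 0.6274)
x^{k+1} = -0.9591
Step 2: z-update.
Minimize 6*z^2 - 1*z + (1.0/2)*(-0.9591 - z - 0.6274)^2
FOC: (2*6 + 1.0)*z = 1 + 1.0*(-0.9591 - 0.6274)
z^{k+1} = -0.0451
Step 3: u-update.
u^{k+1} = -0.6274 - 0.9591 + 0.0451 = -1.5414
Step 4: Primal residual = |-0.9591 + 0.0451| = 0.914


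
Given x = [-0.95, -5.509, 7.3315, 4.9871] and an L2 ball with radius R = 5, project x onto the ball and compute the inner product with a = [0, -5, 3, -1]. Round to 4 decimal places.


Step 1: Compute ||x|| (intermediates to 6 decimals).
||x|| = sqrt((-0.95)^2 + (-5.509)^2 + 7.3315^2 + 4.9871^2) = 10.482063
Step 2: Project.
Since ||x|| > R, scale = R/||x|| = 5/10.482063 = 0.477005, proj(x) = scale * x
proj(x) = [-0.453155, -2.627821, 3.497162, 2.378872]
Step 3: Dot product.
a^T * proj(x) = 0*(-0.453155) - 5*(-2.627821) + 3*3.497162 - 1*2.378872 = 21.2517


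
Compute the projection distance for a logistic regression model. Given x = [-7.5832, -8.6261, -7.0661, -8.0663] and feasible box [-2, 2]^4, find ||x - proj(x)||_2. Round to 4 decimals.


Project each component onto [-2, 2].
clip(-7.5832) = -2.0, clip(-8.6261) = -2.0, clip(-7.0661) = -2.0, clip(-8.0663) = -2.0
Projection = [-2.0, -2.0, -2.0, -2.0]
Squared diffs: [31.1721, 43.9052, 25.6654, 36.8]
Distance = sqrt(137.5427) = 11.7279


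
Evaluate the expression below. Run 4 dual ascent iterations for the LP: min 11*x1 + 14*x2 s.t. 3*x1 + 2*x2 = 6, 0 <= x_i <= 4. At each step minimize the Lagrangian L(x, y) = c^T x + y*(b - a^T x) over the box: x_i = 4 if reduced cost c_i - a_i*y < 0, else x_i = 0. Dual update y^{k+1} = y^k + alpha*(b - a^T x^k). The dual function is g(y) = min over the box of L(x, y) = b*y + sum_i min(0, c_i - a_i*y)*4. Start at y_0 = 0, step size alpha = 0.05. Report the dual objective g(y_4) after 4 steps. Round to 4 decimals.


Dual ascent for LP: min 11*x1 + 14*x2, 3*x1 + 2*x2 = 6, 0 <= x_i <= 4
Step 1: y^k = 0.0, reduced costs: (11.0, 14.0)
  x^k = (0.0, 0.0), subgradient = b - a^T x = 6.0
  y^{k+1} = 0.0 + 0.05*6.0 = 0.3
Step 2: y^k = 0.3, reduced costs: (10.1, 13.4)
  x^k = (0.0, 0.0), subgradient = b - a^T x = 6.0
  y^{k+1} = 0.3 + 0.05*6.0 = 0.6
Step 3: y^k = 0.6, reduced costs: (9.2, 12.8)
  x^k = (0.0, 0.0), subgradient = b - a^T x = 6.0
  y^{k+1} = 0.6 + 0.05*6.0 = 0.9
Step 4: y^k = 0.9, reduced costs: (8.3, 12.2)
  x^k = (0.0, 0.0), subgradient = b - a^T x = 6.0
  y^{k+1} = 0.9 + 0.05*6.0 = 1.2
Dual objective at y_4 = 1.2: reduced costs (7.4, 11.6), box minimizer x = (0.0, 0.0)
g(y_4) = b*y + (c1 - a1*y)*x1 + (c2 - a2*y)*x2 = 6*1.2 + 7.4*0.0 + 11.6*0.0 = 7.2 + 0.0 + 0.0 = 7.2


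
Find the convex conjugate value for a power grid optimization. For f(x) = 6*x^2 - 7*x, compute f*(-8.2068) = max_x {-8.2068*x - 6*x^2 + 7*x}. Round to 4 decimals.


f*(y) = sup_x {y*x - a*x^2 - b*x} = sup_x {(y-b)*x - a*x^2}
FOC: (y - b) - 2a*x = 0 => x* = (y - b)/(2a)
x* = (-8.2068 + 7)/(2*6) = -0.1006
f*(-8.2068) = (y-b)^2/(4a) = (-8.2068 + 7)^2/(4*6)
= 1.4564/24 = 0.0607


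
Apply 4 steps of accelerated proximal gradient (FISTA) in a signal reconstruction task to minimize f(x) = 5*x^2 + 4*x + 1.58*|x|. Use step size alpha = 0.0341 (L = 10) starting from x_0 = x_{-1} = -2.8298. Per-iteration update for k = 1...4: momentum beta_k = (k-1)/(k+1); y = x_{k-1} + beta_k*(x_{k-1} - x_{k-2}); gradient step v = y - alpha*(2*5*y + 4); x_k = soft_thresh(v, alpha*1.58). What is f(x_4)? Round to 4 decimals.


FISTA on f(x) = 5*x^2 + 4*x + 1.58*|x|
L = 10, alpha = 0.0341
Iteration 1: beta = 0.0, y = -2.8298 + 0.0*(-2.8298 + 2.8298) = -2.8298
  grad(y) = -24.298, v = y - alpha*grad = -2.0012
  prox(v) = soft_thresh(-2.0012, 0.0539) = -1.9474
Iteration 2: beta = 0.3333, y = -1.9474 + 0.3333*(-1.9474 + 2.8298) = -1.6532
  grad(y) = -12.5321, v = y - alpha*grad = -1.2259
  prox(v) = soft_thresh(-1.2259, 0.0539) = -1.172
Iteration 3: beta = 0.5, y = -1.172 + 0.5*(-1.172 + 1.9474) = -0.7843
  grad(y) = -3.843, v = y - alpha*grad = -0.6533
  prox(v) = soft_thresh(-0.6533, 0.0539) = -0.5994
Iteration 4: beta = 0.6, y = -0.5994 + 0.6*(-0.5994 + 1.172) = -0.2558
  grad(y) = 1.4419, v = y - alpha*grad = -0.305
  prox(v) = soft_thresh(-0.305, 0.0539) = -0.2511
f(x_4) = 5*(-0.2511)^2 + 4*(-0.2511) + 1.58*|-0.2511| = -0.2924


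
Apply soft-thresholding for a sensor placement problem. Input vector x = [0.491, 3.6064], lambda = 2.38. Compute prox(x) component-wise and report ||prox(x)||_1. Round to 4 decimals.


Soft-thresholding with lambda = 2.38:
prox(0.491) = sign(0.491)*max(|0.491| - 2.38, 0) = 0.0
prox(3.6064) = sign(3.6064)*max(|3.6064| - 2.38, 0) = 1.2264
prox(x) = [0.0, 1.2264]
||prox(x)||_1 = 0.0 + 1.2264 = 1.2264


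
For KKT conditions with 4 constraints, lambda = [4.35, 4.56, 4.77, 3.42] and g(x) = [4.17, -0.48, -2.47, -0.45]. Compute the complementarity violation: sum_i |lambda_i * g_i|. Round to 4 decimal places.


KKT complementary slackness check:
lambda_1 * g_1 = 4.35 * 4.17 = 18.1395
lambda_2 * g_2 = 4.56 * -0.48 = -2.1888
lambda_3 * g_3 = 4.77 * -2.47 = -11.7819
lambda_4 * g_4 = 3.42 * -0.45 = -1.539
Total violation = 18.1395 + 2.1888 + 11.7819 + 1.539 = 33.6492


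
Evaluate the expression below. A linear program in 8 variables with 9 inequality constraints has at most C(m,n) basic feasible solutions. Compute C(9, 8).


Each vertex corresponds to some choice of n active constraints out of m, so the number of vertices is at most C(m, n) = m! / (n!(m-n)!).
m = 9, n = 8
Numerator: 9 * 8 * 7 * 6 * 5 * 4 * 3 * 2
Denominator: 8! = 40320
C(9, 8) = 9


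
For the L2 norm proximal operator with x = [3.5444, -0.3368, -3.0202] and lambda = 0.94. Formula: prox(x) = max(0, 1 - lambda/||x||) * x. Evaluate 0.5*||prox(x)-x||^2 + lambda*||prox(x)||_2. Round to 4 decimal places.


Step 1: Compute ||x||.
||x|| = 4.6688
Step 2: Compute scaling factor.
scale = max(0, 1 - 0.94/4.6688) = 0.7987
Step 3: prox(x) = [2.8308, -0.269, -2.4121]
||prox(x)|| = 3.7288
Step 4: Proximal objective.
0.5*||prox-x||^2 = 0.4418
lambda*||prox|| = 3.5051
Total = 3.9469


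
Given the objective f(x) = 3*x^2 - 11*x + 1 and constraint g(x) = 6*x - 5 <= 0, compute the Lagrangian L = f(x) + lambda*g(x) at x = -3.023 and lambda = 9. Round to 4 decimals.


Step 1: Evaluate f(x).
f(-3.023) = 3*(-3.023)^2 - 11*(-3.023) + 1 = 61.6686
Step 2: Evaluate g(x).
g(-3.023) = 6*-3.023 - 5 = -23.138
Step 3: Compute Lagrangian.
L = 61.6686 + 9*-23.138 = -146.5734


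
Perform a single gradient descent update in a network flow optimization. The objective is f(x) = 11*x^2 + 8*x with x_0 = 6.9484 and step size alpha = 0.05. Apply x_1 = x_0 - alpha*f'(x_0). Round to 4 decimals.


We compute the gradient at x_0 and apply the update.
f'(x) = 22*x + 8
f'(6.9484) = 22*6.9484 + 8 = 160.8648
x_1 = 6.9484 - 0.05*160.8648 = -1.0948


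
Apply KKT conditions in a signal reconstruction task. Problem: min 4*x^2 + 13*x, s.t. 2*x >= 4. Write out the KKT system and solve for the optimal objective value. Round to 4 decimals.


Step 1: Try lambda = 0 (constraint inactive).
x_unc = -13/(2*4) = -1.625
Check: 2*-1.625 = -3.25 < 4 -- violated!
Step 2: Constraint must be active: 2*x = 4
x* = 4/2 = 2.0
lambda = (2*4*2.0 + 13)/2 = 14.5
Step 3: Compute optimal value.
f(x*) = 4*2.0^2 + 13*2.0 = 42.0


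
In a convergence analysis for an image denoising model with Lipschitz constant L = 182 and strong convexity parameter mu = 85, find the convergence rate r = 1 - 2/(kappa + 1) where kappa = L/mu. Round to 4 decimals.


Step 1: Compute the condition number.
kappa = L/mu = 182/85 = 2.1412
Step 2: Compute the convergence rate.
r = 1 - 2/(kappa + 1) = 1 - 2*mu/(L + mu) = (L - mu)/(L + mu) = 97/267 = 0.3633


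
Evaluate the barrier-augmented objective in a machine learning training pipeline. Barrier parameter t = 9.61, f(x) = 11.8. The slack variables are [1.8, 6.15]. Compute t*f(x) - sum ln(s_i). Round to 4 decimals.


Step 1: Compute log-barrier.
ln values: [0.5878, 1.8165]
phi = -(0.5878 + 1.8165) = -2.4042
Step 2: Compute augmented objective.
t*f(x) = 9.61*11.8 = 113.398
Total = 113.398 - 2.4042 = 110.9938


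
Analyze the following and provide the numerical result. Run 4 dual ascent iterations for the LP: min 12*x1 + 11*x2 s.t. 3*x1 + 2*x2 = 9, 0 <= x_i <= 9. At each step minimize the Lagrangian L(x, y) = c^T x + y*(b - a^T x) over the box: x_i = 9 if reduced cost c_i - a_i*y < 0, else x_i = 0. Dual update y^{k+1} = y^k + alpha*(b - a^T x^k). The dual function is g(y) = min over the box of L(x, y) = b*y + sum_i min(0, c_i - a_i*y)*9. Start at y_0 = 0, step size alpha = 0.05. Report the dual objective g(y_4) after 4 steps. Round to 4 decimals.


Dual ascent for LP: min 12*x1 + 11*x2, 3*x1 + 2*x2 = 9, 0 <= x_i <= 9
Step 1: y^k = 0.0, reduced costs: (12.0, 11.0)
  x^k = (0.0, 0.0), subgradient = b - a^T x = 9.0
  y^{k+1} = 0.0 + 0.05*9.0 = 0.45
Step 2: y^k = 0.45, reduced costs: (10.65, 10.1)
  x^k = (0.0, 0.0), subgradient = b - a^T x = 9.0
  y^{k+1} = 0.45 + 0.05*9.0 = 0.9
Step 3: y^k = 0.9, reduced costs: (9.3, 9.2)
  x^k = (0.0, 0.0), subgradient = b - a^T x = 9.0
  y^{k+1} = 0.9 + 0.05*9.0 = 1.35
Step 4: y^k = 1.35, reduced costs: (7.95, 8.3)
  x^k = (0.0, 0.0), subgradient = b - a^T x = 9.0
  y^{k+1} = 1.35 + 0.05*9.0 = 1.8
Dual objective at y_4 = 1.8: reduced costs (6.6, 7.4), box minimizer x = (0.0, 0.0)
g(y_4) = b*y + (c1 - a1*y)*x1 + (c2 - a2*y)*x2 = 9*1.8 + 6.6*0.0 + 7.4*0.0 = 16.2 + 0.0 + 0.0 = 16.2


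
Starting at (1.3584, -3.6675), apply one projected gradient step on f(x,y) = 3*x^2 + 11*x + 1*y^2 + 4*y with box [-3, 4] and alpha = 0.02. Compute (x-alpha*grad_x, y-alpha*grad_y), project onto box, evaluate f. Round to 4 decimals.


Step 1: Compute gradient at (1.3584, -3.6675).
grad_x = 2*3*1.3584 + 11 = 19.1504
grad_y = 2*1*-3.6675 + 4 = -3.335
Step 2: Gradient step.
x_raw = 1.3584 - 0.02*19.1504 = 0.9754
y_raw = -3.6675 - 0.02*-3.335 = -3.6008
Step 3: Project onto [-3, 4].
x_proj = clip(0.9754) = 0.9754
y_proj = clip(-3.6008) = -3.0
Step 4: Evaluate f.
f(0.9754, -3.0) = 10.5835


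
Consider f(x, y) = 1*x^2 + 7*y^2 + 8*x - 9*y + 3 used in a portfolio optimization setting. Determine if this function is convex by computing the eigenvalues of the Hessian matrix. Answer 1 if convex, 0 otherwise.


The Hessian of f(x,y) = 1*x^2 + 7*y^2 + 8*x - 9*y + 3 is:
H = [[2, 0], [0, 14]]
Trace = 2 + 14 = 16
Determinant = 2*14 - (0)^2 = 28
Discriminant = (16)^2 - 4*28 = 144.0
Eigenvalues: lambda_1 = 2.0, lambda_2 = 14.0
The function is convex.

1


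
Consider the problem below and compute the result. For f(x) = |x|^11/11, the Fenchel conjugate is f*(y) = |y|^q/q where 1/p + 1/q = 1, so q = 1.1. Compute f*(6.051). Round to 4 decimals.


The conjugate exponent q satisfies 1/p + 1/q = 1.
p = 11, so q = 11/(11 - 1) = 1.1
|y|^q = 6.051^1.1 = 7.2445
f*(6.051) = 7.2445 / 1.1 = 6.5859


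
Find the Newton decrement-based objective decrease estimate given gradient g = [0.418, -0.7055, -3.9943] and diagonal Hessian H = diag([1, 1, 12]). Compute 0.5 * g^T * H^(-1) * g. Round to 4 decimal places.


Step 1: H is diagonal, so H^(-1) * g = [0.418, -0.7055, -0.3329].
Step 2: g^T H^(-1) g = sum_i g_i^2 / H_ii
  = (0.418)^2/1 + (-0.7055)^2/1 + (-3.9943)^2/12
  = 0.1747 + 0.4977 + 1.3295 = 2.002
Step 3: Objective decrease = 0.5 * g^T H^(-1) g = 1.001


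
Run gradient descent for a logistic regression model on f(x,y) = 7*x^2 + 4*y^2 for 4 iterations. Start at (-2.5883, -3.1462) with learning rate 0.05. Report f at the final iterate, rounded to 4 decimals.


Gradient descent on f(x,y) = 7*x^2 + 4*y^2.
Starting point: (-2.5883, -3.1462), alpha = 0.05
Step 1: grad_x = 2*7*-2.5883 = -36.2362, grad_y = 2*4*-3.1462 = -25.1696
  x_1 = -2.5883 - 0.05*-36.2362 = -0.7765
  y_1 = -3.1462 - 0.05*-25.1696 = -1.8877
Step 2: grad_x = 2*7*-0.7765 = -10.8709, grad_y = 2*4*-1.8877 = -15.1018
  x_2 = -0.7765 - 0.05*-10.8709 = -0.2329
  y_2 = -1.8877 - 0.05*-15.1018 = -1.1326
Step 3: grad_x = 2*7*-0.2329 = -3.2613, grad_y = 2*4*-1.1326 = -9.0611
  x_3 = -0.2329 - 0.05*-3.2613 = -0.0699
  y_3 = -1.1326 - 0.05*-9.0611 = -0.6796
Step 4: grad_x = 2*7*-0.0699 = -0.9784, grad_y = 2*4*-0.6796 = -5.4366
  x_4 = -0.0699 - 0.05*-0.9784 = -0.021
  y_4 = -0.6796 - 0.05*-5.4366 = -0.4077
f(-0.021, -0.4077) = 7*(-0.021)^2 + 4*(-0.4077)^2 = 0.6681


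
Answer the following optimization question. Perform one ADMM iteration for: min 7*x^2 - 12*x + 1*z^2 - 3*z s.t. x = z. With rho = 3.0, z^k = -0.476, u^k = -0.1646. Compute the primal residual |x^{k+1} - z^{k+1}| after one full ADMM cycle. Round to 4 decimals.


ADMM iteration with rho = 3.0, z^k = -0.476, u^k = -0.1646
Step 1: x-update.
Minimize 7*x^2 - 12*x + (3.0/2)*(x + 0.476 - 0.1646)^2
FOC: (2*7 + 3.0)*x = 12 + 3.0*(-0.476 + 0.1646)
x^{k+1} = 0.6509
Step 2: z-update.
Minimize 1*z^2 - 3*z + (3.0/2)*(0.6509 - z - 0.1646)^2
FOC: (2*1 + 3.0)*z = 3 + 3.0*(0.6509 - 0.1646)
z^{k+1} = 0.8918
Step 3: u-update.
u^{k+1} = -0.1646 + 0.6509 - 0.8918 = -0.4055
Step 4: Primal residual = |0.6509 - 0.8918| = 0.2409


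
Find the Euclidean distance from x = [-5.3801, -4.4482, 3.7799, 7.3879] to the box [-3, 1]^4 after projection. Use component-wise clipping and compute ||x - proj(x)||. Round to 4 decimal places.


Project each component onto [-3, 1].
clip(-5.3801) = -3.0, clip(-4.4482) = -3.0, clip(3.7799) = 1.0, clip(7.3879) = 1.0
Projection = [-3.0, -3.0, 1.0, 1.0]
Squared diffs: [5.6649, 2.0973, 7.7278, 40.8053]
Distance = sqrt(56.2953) = 7.503


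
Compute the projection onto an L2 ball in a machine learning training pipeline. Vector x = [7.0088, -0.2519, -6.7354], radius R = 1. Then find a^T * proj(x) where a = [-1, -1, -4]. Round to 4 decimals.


Step 1: Compute ||x|| (intermediates to 6 decimals).
||x|| = sqrt(7.0088^2 + (-0.2519)^2 + (-6.7354)^2) = 9.723803
Step 2: Project.
Since ||x|| > R, scale = R/||x|| = 1/9.723803 = 0.10284, proj(x) = scale * x
proj(x) = [0.720785, -0.025905, -0.692669]
Step 3: Dot product.
a^T * proj(x) = -1*0.720785 - 1*(-0.025905) - 4*(-0.692669) = 2.0758


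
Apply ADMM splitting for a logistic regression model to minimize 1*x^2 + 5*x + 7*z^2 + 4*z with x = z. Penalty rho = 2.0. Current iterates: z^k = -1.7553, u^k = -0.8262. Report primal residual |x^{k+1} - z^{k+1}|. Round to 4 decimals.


ADMM iteration with rho = 2.0, z^k = -1.7553, u^k = -0.8262
Step 1: x-update.
Minimize 1*x^2 + 5*x + (2.0/2)*(x + 1.7553 - 0.8262)^2
FOC: (2*1 + 2.0)*x = -5 + 2.0*(-1.7553 + 0.8262)
x^{k+1} = -1.7146
Step 2: z-update.
Minimize 7*z^2 + 4*z + (2.0/2)*(-1.7146 - z - 0.8262)^2
FOC: (2*7 + 2.0)*z = -4 + 2.0*(-1.7146 - 0.8262)
z^{k+1} = -0.5676
Step 3: u-update.
u^{k+1} = -0.8262 - 1.7146 + 0.5676 = -1.9732
Step 4: Primal residual = |-1.7146 + 0.5676| = 1.147
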